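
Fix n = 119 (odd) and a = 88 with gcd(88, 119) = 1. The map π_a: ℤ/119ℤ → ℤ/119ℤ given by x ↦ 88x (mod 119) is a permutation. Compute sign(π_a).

-1

Trace 65: π^k(65) = [65, 8, 109, 72, 29, 53, 23] for k=0..6.
The orbit structure of x ↦ 88x mod 119: 6 orbits of sizes [48, 48, 16, 3, 3, 1].
sign(π) = (−1)^{n − #cycles} = (−1)^{119−6} = (−1)^113 = -1.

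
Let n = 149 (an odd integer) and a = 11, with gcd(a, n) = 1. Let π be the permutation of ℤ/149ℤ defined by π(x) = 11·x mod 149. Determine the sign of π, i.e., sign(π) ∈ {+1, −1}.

Orbit of 32 under x↦11x: [32, 54, 147, 127, 56, 20, 71]… (length divides ord_149(11)).
Decompose π into cycles: lengths [148, 1] (2 cycles, including the fixed point 0).
Σ(ℓ_i−1) = 149−2 = 147; sign = (−1)^147 = -1.
The Jacobi symbol (11|149) = -1 (Zolotarev) agrees.

-1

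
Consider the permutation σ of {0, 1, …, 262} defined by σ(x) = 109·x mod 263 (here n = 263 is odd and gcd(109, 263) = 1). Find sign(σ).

Trace 187: π^k(187) = [187, 132, 186, 23, 140, 6, 128] for k=0..6.
Cycle type of π: 131×2 + 1; total 3 cycles.
With 3 cycles on 263 points, sign = (−1)^{263−3} = +1.

+1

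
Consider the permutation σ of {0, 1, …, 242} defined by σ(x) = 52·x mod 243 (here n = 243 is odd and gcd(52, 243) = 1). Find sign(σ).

+1

Trace 76: π^k(76) = [76, 64, 169, 40, 136, 25, 85] for k=0..6.
Cycle type of π: 81×2 + 27×2 + 9×2 + 3×2 + 1×3; total 11 cycles.
sign(π) = (−1)^{n − #cycles} = (−1)^{243−11} = (−1)^232 = +1.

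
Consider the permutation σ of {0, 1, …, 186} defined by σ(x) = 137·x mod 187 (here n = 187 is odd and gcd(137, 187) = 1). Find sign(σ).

Trace 1: π^k(1) = [1, 137, 69, 103, 86] for k=0..4.
Cycle type of π: 5×34 + 1×17; total 51 cycles.
sign(π) = (−1)^{n − #cycles} = (−1)^{187−51} = (−1)^136 = +1.
Check: (137/187) = +1 by Zolotarev.

+1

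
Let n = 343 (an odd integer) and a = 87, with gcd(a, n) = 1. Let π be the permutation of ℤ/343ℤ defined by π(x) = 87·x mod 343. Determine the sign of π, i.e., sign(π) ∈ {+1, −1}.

Trace 291: π^k(291) = [291, 278, 176, 220, 275, 258, 151] for k=0..6.
4 cycles of lengths [294, 42, 6, 1].
n − c = 343 − 4 = 339; sign = (−1)^339 = -1.
The Jacobi symbol (87|343) = -1 (Zolotarev) agrees.

-1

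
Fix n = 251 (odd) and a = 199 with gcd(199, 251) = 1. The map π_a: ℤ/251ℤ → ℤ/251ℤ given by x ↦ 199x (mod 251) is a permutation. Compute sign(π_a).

Start at x=1: 1 → 199 → 194 → 203 → 237 → 226 → 45 → … (one orbit).
Cycle type of π: 250 + 1; total 2 cycles.
sign(π) = (−1)^{n − #cycles} = (−1)^{251−2} = (−1)^249 = -1.
Via Zolotarev, sign(π_{199}) = (199|251) = -1.

-1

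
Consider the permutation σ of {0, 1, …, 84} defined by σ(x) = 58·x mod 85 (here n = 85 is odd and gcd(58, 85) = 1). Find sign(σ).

+1

Start at x=1: 1 → 58 → 49 → 37 → 21 → 28 → 9 → … (one orbit).
π_58 has 7 disjoint cycles with lengths [16, 16, 16, 16, 16, 4, 1] on {0,…,84}.
n − c = 85 − 7 = 78; sign = (−1)^78 = +1.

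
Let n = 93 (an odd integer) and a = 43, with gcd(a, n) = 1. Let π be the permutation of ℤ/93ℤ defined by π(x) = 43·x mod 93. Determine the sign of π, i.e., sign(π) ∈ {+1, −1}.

Trace 16: π^k(16) = [16, 37, 10, 58, 76, 13, 1] for k=0..6.
The orbit structure of x ↦ 43x mod 93: 6 orbits of sizes [30, 30, 30, 1, 1, 1].
6 cycles on 93: each ℓ→(−1)^(ℓ−1), product (−1)^87 = -1.

-1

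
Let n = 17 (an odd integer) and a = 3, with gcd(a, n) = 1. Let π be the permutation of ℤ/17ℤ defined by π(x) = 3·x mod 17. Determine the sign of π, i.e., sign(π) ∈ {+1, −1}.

Trace 15: π^k(15) = [15, 11, 16, 14, 8, 7, 4] for k=0..6.
Cycle lengths of π_3 on ℤ/17ℤ: [16, 1]; 2 cycles in total.
sign(π) = (−1)^{n − #cycles} = (−1)^{17−2} = (−1)^15 = -1.
Check: (3/17) = -1 by Zolotarev.

-1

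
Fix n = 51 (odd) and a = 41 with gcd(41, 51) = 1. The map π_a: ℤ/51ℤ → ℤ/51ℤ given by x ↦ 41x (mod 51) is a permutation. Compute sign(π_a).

Orbit of 25 under x↦41x: [25, 5, 1, 41, 49, 20, 4]… (length divides ord_51(41)).
Cycle lengths of π_41 on ℤ/51ℤ: [16, 16, 16, 2, 1]; 5 cycles in total.
With 5 cycles on 51 points, sign = (−1)^{51−5} = +1.
Zolotarev: (41|51) = +1, matching the cycle-count sign.

+1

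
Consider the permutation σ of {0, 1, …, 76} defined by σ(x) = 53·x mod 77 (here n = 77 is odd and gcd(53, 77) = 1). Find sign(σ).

+1

Start at x=71: 71 → 67 → 9 → 15 → 25 → 16 → 1 → … (one orbit).
Cycle lengths of π_53 on ℤ/77ℤ: [15, 15, 15, 15, 5, 5, 3, 3, 1]; 9 cycles in total.
sign(π) = (−1)^{n − #cycles} = (−1)^{77−9} = (−1)^68 = +1.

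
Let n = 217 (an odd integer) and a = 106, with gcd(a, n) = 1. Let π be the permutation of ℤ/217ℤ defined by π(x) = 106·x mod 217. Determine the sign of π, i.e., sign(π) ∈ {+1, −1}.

-1

Trace 43: π^k(43) = [43, 1, 106, 169, 120, 134, 99] for k=0..6.
Cycle type of π: 30×7 + 1×7; total 14 cycles.
With 14 cycles on 217 points, sign = (−1)^{217−14} = -1.
Zolotarev: (106|217) = -1, matching the cycle-count sign.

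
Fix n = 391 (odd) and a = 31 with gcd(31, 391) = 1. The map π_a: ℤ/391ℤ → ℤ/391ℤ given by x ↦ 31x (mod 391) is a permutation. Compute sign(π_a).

-1

Start at x=239: 239 → 371 → 162 → 330 → 64 → 29 → 117 → … (one orbit).
π_31 has 6 disjoint cycles with lengths [176, 176, 16, 11, 11, 1] on {0,…,390}.
n − c = 391 − 6 = 385; sign = (−1)^385 = -1.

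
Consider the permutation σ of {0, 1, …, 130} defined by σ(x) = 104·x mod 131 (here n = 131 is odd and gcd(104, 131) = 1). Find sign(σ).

-1

Trace 43: π^k(43) = [43, 18, 38, 22, 61, 56, 60] for k=0..6.
Cycle type of π: 130 + 1; total 2 cycles.
131 − 2 = 129 transpositions; sign(π) = (−1)^129 = -1.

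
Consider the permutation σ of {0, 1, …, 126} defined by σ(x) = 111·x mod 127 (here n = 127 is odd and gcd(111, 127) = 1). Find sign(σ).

-1

Orbit of 4 under x↦111x: [4, 63, 8, 126, 16, 125, 32]… (length divides ord_127(111)).
10 cycles of lengths [14, 14, 14, 14, 14, 14, 14, 14, 14, 1].
127 − 10 = 117 transpositions; sign(π) = (−1)^117 = -1.
The Jacobi symbol (111|127) = -1 (Zolotarev) agrees.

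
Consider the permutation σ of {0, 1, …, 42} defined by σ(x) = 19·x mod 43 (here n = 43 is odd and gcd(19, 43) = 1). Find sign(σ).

-1

Start at x=24: 24 → 26 → 21 → 12 → 13 → 32 → 6 → … (one orbit).
The orbit structure of x ↦ 19x mod 43: 2 orbits of sizes [42, 1].
n − c = 43 − 2 = 41; sign = (−1)^41 = -1.
Via Zolotarev, sign(π_{19}) = (19|43) = -1.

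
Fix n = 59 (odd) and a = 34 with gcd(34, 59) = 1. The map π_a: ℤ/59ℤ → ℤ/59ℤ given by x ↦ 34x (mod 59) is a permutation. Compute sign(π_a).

-1

Start at x=33: 33 → 1 → 34 → 35 → 10 → 45 → 55 → … (one orbit).
The orbit structure of x ↦ 34x mod 59: 2 orbits of sizes [58, 1].
59 − 2 = 57 transpositions; sign(π) = (−1)^57 = -1.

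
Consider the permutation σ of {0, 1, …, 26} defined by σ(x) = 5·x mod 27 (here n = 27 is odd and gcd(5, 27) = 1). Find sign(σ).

-1

Orbit of 5 under x↦5x: [5, 25, 17, 4, 20, 19, 14]… (length divides ord_27(5)).
4 cycles of lengths [18, 6, 2, 1].
Σ(ℓ_i−1) = 27−4 = 23; sign = (−1)^23 = -1.
Check: (5/27) = -1 by Zolotarev.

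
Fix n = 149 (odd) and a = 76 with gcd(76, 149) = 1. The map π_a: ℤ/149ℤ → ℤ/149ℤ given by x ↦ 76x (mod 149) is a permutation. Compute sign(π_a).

+1

Trace 69: π^k(69) = [69, 29, 118, 28, 42, 63, 20] for k=0..6.
The orbit structure of x ↦ 76x mod 149: 3 orbits of sizes [74, 74, 1].
n − c = 149 − 3 = 146; sign = (−1)^146 = +1.
Zolotarev: (76|149) = +1, matching the cycle-count sign.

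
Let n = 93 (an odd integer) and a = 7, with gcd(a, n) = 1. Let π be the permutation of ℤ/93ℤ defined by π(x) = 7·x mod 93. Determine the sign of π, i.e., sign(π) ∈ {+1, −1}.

Start at x=16: 16 → 19 → 40 → 1 → 7 → 49 → 64 → … (one orbit).
Cycle type of π: 15×6 + 1×3; total 9 cycles.
With 9 cycles on 93 points, sign = (−1)^{93−9} = +1.
Zolotarev: (7|93) = +1, matching the cycle-count sign.

+1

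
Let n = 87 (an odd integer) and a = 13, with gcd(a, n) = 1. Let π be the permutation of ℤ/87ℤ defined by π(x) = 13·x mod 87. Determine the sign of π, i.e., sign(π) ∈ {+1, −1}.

Orbit of 13 under x↦13x: [13, 82, 22, 25, 64, 49, 28]… (length divides ord_87(13)).
Decompose π into cycles: lengths [14, 14, 14, 14, 14, 14, 1, 1, 1] (9 cycles, including the fixed point 0).
Σ(ℓ_i−1) = 87−9 = 78; sign = (−1)^78 = +1.

+1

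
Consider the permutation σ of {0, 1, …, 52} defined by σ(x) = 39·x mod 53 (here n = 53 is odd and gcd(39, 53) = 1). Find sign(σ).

Orbit of 40 under x↦39x: [40, 23, 49, 3, 11, 5, 36]… (length divides ord_53(39)).
Cycle type of π: 52 + 1; total 2 cycles.
sign(π) = (−1)^{n − #cycles} = (−1)^{53−2} = (−1)^51 = -1.
Via Zolotarev, sign(π_{39}) = (39|53) = -1.

-1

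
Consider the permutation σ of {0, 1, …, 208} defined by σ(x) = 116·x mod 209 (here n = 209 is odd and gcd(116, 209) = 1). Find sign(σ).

Start at x=21: 21 → 137 → 8 → 92 → 13 → 45 → 204 → … (one orbit).
Decompose π into cycles: lengths [90, 90, 18, 10, 1] (5 cycles, including the fixed point 0).
Σ(ℓ_i−1) = 209−5 = 204; sign = (−1)^204 = +1.
The Jacobi symbol (116|209) = +1 (Zolotarev) agrees.

+1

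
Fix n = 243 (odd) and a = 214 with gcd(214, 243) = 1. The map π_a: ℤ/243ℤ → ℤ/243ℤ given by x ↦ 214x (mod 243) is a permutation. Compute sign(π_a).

Start at x=199: 199 → 61 → 175 → 28 → 160 → 220 → 181 → … (one orbit).
11 cycles of lengths [81, 81, 27, 27, 9, 9, 3, 3, 1, 1, 1].
With 11 cycles on 243 points, sign = (−1)^{243−11} = +1.
Zolotarev: (214|243) = +1, matching the cycle-count sign.

+1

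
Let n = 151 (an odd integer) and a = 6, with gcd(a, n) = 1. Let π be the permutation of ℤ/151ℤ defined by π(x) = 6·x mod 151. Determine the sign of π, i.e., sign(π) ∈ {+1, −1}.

-1

Start at x=38: 38 → 77 → 9 → 54 → 22 → 132 → 37 → … (one orbit).
Cycle lengths of π_6 on ℤ/151ℤ: [150, 1]; 2 cycles in total.
With 2 cycles on 151 points, sign = (−1)^{151−2} = -1.
(6|151)_J = -1 (Zolotarev's lemma cross-check).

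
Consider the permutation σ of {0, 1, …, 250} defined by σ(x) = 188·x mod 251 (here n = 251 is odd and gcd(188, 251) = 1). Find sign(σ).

-1

Trace 2: π^k(2) = [2, 125, 157, 149, 151, 25, 182] for k=0..6.
6 cycles of lengths [50, 50, 50, 50, 50, 1].
Σ(ℓ_i−1) = 251−6 = 245; sign = (−1)^245 = -1.
(188|251)_J = -1 (Zolotarev's lemma cross-check).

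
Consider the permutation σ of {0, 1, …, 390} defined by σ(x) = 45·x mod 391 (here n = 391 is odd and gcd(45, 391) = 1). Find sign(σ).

Start at x=185: 185 → 114 → 47 → 160 → 162 → 252 → 1 → … (one orbit).
The orbit structure of x ↦ 45x mod 391: 35 orbits of sizes [16, 16, 16, 16, 16, 16, 16, 16, 16, 16, 16, 16, 16, 16, 16, 16, 16, 16, 16, 16, 16, 16, 16, 2, 2, 2, 2, 2, 2, 2, 2, 2, 2, 2, 1].
n − c = 391 − 35 = 356; sign = (−1)^356 = +1.
The Jacobi symbol (45|391) = +1 (Zolotarev) agrees.

+1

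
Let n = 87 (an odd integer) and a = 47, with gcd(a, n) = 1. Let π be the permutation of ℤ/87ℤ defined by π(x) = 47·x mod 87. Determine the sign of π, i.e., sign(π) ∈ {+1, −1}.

Start at x=47: 47 → 34 → 32 → 25 → 44 → 67 → 17 → … (one orbit).
Cycle lengths of π_47 on ℤ/87ℤ: [28, 28, 28, 2, 1]; 5 cycles in total.
With 5 cycles on 87 points, sign = (−1)^{87−5} = +1.

+1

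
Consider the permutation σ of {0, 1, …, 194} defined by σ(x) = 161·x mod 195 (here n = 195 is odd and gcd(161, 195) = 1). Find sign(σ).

Orbit of 161 under x↦161x: [161, 181, 86, 1]… (length divides ord_195(161)).
Cycle type of π: 4×45 + 2×5 + 1×5; total 55 cycles.
sign(π) = (−1)^{n − #cycles} = (−1)^{195−55} = (−1)^140 = +1.
Check: (161/195) = +1 by Zolotarev.

+1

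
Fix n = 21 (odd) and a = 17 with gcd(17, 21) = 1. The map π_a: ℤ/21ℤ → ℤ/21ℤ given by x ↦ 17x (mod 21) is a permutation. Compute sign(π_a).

+1

Orbit of 20 under x↦17x: [20, 4, 5, 1, 17, 16]… (length divides ord_21(17)).
π_17 has 5 disjoint cycles with lengths [6, 6, 6, 2, 1] on {0,…,20}.
sign(π) = (−1)^{n − #cycles} = (−1)^{21−5} = (−1)^16 = +1.
Zolotarev: (17|21) = +1, matching the cycle-count sign.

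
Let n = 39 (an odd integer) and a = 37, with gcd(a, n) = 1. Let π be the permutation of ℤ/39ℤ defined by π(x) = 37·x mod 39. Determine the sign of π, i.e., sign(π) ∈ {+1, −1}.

Start at x=7: 7 → 25 → 28 → 22 → 34 → 10 → 19 → … (one orbit).
π_37 has 6 disjoint cycles with lengths [12, 12, 12, 1, 1, 1] on {0,…,38}.
sign(π) = (−1)^{n − #cycles} = (−1)^{39−6} = (−1)^33 = -1.

-1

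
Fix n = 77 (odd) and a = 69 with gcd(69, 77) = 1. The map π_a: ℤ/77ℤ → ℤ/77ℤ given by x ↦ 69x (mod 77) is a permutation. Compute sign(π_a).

-1

Start at x=1: 1 → 69 → 64 → 27 → 15 → 34 → 36 → … (one orbit).
The orbit structure of x ↦ 69x mod 77: 12 orbits of sizes [10, 10, 10, 10, 10, 10, 5, 5, 2, 2, 2, 1].
sign(π) = (−1)^{n − #cycles} = (−1)^{77−12} = (−1)^65 = -1.
(69|77)_J = -1 (Zolotarev's lemma cross-check).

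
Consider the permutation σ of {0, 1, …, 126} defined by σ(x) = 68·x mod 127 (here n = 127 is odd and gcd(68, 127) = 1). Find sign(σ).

+1

Start at x=99: 99 → 1 → 68 → 52 → 107 → 37 → 103 → … (one orbit).
Decompose π into cycles: lengths [9, 9, 9, 9, 9, 9, 9, 9, 9, 9, 9, 9, 9, 9, 1] (15 cycles, including the fixed point 0).
127 − 15 = 112 transpositions; sign(π) = (−1)^112 = +1.
Via Zolotarev, sign(π_{68}) = (68|127) = +1.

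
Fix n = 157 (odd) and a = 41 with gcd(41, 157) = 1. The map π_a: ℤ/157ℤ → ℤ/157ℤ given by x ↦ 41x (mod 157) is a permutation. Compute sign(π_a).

-1

Orbit of 39 under x↦41x: [39, 29, 90, 79, 99, 134, 156]… (length divides ord_157(41)).
Cycle lengths of π_41 on ℤ/157ℤ: [52, 52, 52, 1]; 4 cycles in total.
4 cycles on 157: each ℓ→(−1)^(ℓ−1), product (−1)^153 = -1.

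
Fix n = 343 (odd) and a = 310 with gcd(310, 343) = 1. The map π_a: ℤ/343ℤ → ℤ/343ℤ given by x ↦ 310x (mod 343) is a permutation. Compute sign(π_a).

Start at x=137: 137 → 281 → 331 → 53 → 309 → 93 → 18 → … (one orbit).
Cycle lengths of π_310 on ℤ/343ℤ: [147, 147, 21, 21, 3, 3, 1]; 7 cycles in total.
With 7 cycles on 343 points, sign = (−1)^{343−7} = +1.
Via Zolotarev, sign(π_{310}) = (310|343) = +1.

+1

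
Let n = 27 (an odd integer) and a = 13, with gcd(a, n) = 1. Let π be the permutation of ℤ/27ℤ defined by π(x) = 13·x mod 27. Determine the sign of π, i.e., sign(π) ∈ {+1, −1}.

Orbit of 19 under x↦13x: [19, 4, 25, 1, 13, 7, 10]… (length divides ord_27(13)).
Cycle lengths of π_13 on ℤ/27ℤ: [9, 9, 3, 3, 1, 1, 1]; 7 cycles in total.
27 − 7 = 20 transpositions; sign(π) = (−1)^20 = +1.
Zolotarev: (13|27) = +1, matching the cycle-count sign.

+1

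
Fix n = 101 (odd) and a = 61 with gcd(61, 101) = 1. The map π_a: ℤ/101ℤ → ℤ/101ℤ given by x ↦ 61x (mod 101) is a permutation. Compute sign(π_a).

-1

Start at x=70: 70 → 28 → 92 → 57 → 43 → 98 → 19 → … (one orbit).
2 cycles of lengths [100, 1].
n − c = 101 − 2 = 99; sign = (−1)^99 = -1.
Check: (61/101) = -1 by Zolotarev.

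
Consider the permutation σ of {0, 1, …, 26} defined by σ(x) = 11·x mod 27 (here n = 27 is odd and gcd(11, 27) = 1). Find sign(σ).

-1

Trace 26: π^k(26) = [26, 16, 14, 19, 20, 4, 17] for k=0..6.
The orbit structure of x ↦ 11x mod 27: 4 orbits of sizes [18, 6, 2, 1].
Σ(ℓ_i−1) = 27−4 = 23; sign = (−1)^23 = -1.
Check: (11/27) = -1 by Zolotarev.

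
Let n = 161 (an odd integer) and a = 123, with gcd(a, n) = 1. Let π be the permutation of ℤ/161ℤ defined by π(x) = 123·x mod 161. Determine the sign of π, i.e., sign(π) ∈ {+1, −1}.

Orbit of 16 under x↦123x: [16, 36, 81, 142, 78, 95, 93]… (length divides ord_161(123)).
Cycle lengths of π_123 on ℤ/161ℤ: [33, 33, 33, 33, 11, 11, 3, 3, 1]; 9 cycles in total.
n − c = 161 − 9 = 152; sign = (−1)^152 = +1.
Via Zolotarev, sign(π_{123}) = (123|161) = +1.

+1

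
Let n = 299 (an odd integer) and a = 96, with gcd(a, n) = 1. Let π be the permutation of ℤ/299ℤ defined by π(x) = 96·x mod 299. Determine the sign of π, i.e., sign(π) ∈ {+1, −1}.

-1

Trace 265: π^k(265) = [265, 25, 8, 170, 174, 259, 47] for k=0..6.
12 cycles of lengths [44, 44, 44, 44, 44, 44, 11, 11, 4, 4, 4, 1].
With 12 cycles on 299 points, sign = (−1)^{299−12} = -1.
Check: (96/299) = -1 by Zolotarev.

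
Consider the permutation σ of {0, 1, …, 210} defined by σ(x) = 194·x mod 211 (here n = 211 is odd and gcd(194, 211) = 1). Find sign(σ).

+1

Trace 150: π^k(150) = [150, 193, 95, 73, 25, 208, 51] for k=0..6.
Cycle type of π: 105×2 + 1; total 3 cycles.
211 − 3 = 208 transpositions; sign(π) = (−1)^208 = +1.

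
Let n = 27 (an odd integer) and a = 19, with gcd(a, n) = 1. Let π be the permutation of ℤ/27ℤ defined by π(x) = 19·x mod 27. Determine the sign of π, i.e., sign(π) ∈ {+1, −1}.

+1

Trace 1: π^k(1) = [1, 19, 10] for k=0..2.
π_19 has 15 disjoint cycles with lengths [3, 3, 3, 3, 3, 3, 1, 1, 1, 1, 1, 1, 1, 1, 1] on {0,…,26}.
15 cycles on 27: each ℓ→(−1)^(ℓ−1), product (−1)^12 = +1.
The Jacobi symbol (19|27) = +1 (Zolotarev) agrees.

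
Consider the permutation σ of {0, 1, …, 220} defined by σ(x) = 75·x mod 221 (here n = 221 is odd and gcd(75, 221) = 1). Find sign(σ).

-1

Trace 53: π^k(53) = [53, 218, 217, 142, 42, 56, 1] for k=0..6.
The orbit structure of x ↦ 75x mod 221: 8 orbits of sizes [48, 48, 48, 48, 16, 6, 6, 1].
Σ(ℓ_i−1) = 221−8 = 213; sign = (−1)^213 = -1.
Via Zolotarev, sign(π_{75}) = (75|221) = -1.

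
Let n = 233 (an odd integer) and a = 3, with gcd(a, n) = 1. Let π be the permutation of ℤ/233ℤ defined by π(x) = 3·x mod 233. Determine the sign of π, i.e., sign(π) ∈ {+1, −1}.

Start at x=41: 41 → 123 → 136 → 175 → 59 → 177 → 65 → … (one orbit).
π_3 has 2 disjoint cycles with lengths [232, 1] on {0,…,232}.
sign(π) = (−1)^{n − #cycles} = (−1)^{233−2} = (−1)^231 = -1.
Via Zolotarev, sign(π_{3}) = (3|233) = -1.

-1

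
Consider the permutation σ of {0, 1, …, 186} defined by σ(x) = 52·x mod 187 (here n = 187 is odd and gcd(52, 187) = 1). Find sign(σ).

-1

Start at x=35: 35 → 137 → 18 → 1 → 52 → 86 → 171 → … (one orbit).
Cycle lengths of π_52 on ℤ/187ℤ: [10, 10, 10, 10, 10, 10, 10, 10, 10, 10, 10, 10, 10, 10, 10, 10, 10, 1, 1, 1, 1, 1, 1, 1, 1, 1, 1, 1, 1, 1, 1, 1, 1, 1]; 34 cycles in total.
Σ(ℓ_i−1) = 187−34 = 153; sign = (−1)^153 = -1.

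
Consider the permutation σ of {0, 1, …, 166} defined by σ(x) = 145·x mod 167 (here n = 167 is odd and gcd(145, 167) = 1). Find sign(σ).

Trace 54: π^k(54) = [54, 148, 84, 156, 75, 20, 61] for k=0..6.
Cycle lengths of π_145 on ℤ/167ℤ: [166, 1]; 2 cycles in total.
167 − 2 = 165 transpositions; sign(π) = (−1)^165 = -1.

-1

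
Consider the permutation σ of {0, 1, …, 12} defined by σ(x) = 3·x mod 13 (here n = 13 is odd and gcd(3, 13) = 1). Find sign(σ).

Trace 9: π^k(9) = [9, 1, 3] for k=0..2.
Cycle lengths of π_3 on ℤ/13ℤ: [3, 3, 3, 3, 1]; 5 cycles in total.
5 cycles on 13: each ℓ→(−1)^(ℓ−1), product (−1)^8 = +1.

+1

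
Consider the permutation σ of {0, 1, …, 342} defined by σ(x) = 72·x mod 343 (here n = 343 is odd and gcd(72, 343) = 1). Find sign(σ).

+1

Orbit of 134 under x↦72x: [134, 44, 81, 1, 72, 39, 64]… (length divides ord_343(72)).
Decompose π into cycles: lengths [147, 147, 21, 21, 3, 3, 1] (7 cycles, including the fixed point 0).
7 cycles on 343: each ℓ→(−1)^(ℓ−1), product (−1)^336 = +1.
(72|343)_J = +1 (Zolotarev's lemma cross-check).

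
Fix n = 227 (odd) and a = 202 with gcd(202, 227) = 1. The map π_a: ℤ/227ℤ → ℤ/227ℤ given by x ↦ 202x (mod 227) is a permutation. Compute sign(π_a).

Trace 195: π^k(195) = [195, 119, 203, 146, 209, 223, 100] for k=0..6.
Decompose π into cycles: lengths [226, 1] (2 cycles, including the fixed point 0).
2 cycles on 227: each ℓ→(−1)^(ℓ−1), product (−1)^225 = -1.
The Jacobi symbol (202|227) = -1 (Zolotarev) agrees.

-1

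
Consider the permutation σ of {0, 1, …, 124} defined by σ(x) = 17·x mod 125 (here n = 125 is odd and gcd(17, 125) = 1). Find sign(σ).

-1

Trace 61: π^k(61) = [61, 37, 4, 68, 31, 27, 84] for k=0..6.
Cycle type of π: 100 + 20 + 4 + 1; total 4 cycles.
Σ(ℓ_i−1) = 125−4 = 121; sign = (−1)^121 = -1.
(17|125)_J = -1 (Zolotarev's lemma cross-check).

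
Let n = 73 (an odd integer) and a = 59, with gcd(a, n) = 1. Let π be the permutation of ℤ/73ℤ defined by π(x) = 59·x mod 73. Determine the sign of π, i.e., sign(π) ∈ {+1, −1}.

Start at x=56: 56 → 19 → 26 → 1 → 59 → 50 → 30 → … (one orbit).
The orbit structure of x ↦ 59x mod 73: 2 orbits of sizes [72, 1].
n − c = 73 − 2 = 71; sign = (−1)^71 = -1.
Check: (59/73) = -1 by Zolotarev.

-1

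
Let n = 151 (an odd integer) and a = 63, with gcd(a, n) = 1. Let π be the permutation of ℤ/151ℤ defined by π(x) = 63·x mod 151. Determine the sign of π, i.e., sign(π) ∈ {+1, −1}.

Trace 21: π^k(21) = [21, 115, 148, 113, 22, 27, 40] for k=0..6.
2 cycles of lengths [150, 1].
2 cycles on 151: each ℓ→(−1)^(ℓ−1), product (−1)^149 = -1.
Via Zolotarev, sign(π_{63}) = (63|151) = -1.

-1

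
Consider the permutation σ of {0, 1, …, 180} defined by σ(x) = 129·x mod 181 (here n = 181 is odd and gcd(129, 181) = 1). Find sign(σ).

Trace 161: π^k(161) = [161, 135, 39, 144, 114, 45, 13] for k=0..6.
π_129 has 5 disjoint cycles with lengths [45, 45, 45, 45, 1] on {0,…,180}.
5 cycles on 181: each ℓ→(−1)^(ℓ−1), product (−1)^176 = +1.

+1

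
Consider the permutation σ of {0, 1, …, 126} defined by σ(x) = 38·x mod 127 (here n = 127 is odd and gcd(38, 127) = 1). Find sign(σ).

Start at x=50: 50 → 122 → 64 → 19 → 87 → 4 → 25 → … (one orbit).
π_38 has 7 disjoint cycles with lengths [21, 21, 21, 21, 21, 21, 1] on {0,…,126}.
Σ(ℓ_i−1) = 127−7 = 120; sign = (−1)^120 = +1.

+1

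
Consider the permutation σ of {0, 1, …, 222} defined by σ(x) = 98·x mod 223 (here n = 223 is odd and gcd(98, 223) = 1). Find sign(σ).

+1

Trace 105: π^k(105) = [105, 32, 14, 34, 210, 64, 28] for k=0..6.
Cycle type of π: 37×6 + 1; total 7 cycles.
sign(π) = (−1)^{n − #cycles} = (−1)^{223−7} = (−1)^216 = +1.
Check: (98/223) = +1 by Zolotarev.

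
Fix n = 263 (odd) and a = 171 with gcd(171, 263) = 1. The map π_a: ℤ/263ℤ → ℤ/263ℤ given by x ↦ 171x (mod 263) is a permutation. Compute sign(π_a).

Start at x=14: 14 → 27 → 146 → 244 → 170 → 140 → 7 → … (one orbit).
Decompose π into cycles: lengths [262, 1] (2 cycles, including the fixed point 0).
With 2 cycles on 263 points, sign = (−1)^{263−2} = -1.
(171|263)_J = -1 (Zolotarev's lemma cross-check).

-1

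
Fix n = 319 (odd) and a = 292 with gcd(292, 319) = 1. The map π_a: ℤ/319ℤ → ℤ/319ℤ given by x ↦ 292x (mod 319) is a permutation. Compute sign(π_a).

+1

Orbit of 90 under x↦292x: [90, 122, 215, 256, 106, 9, 76]… (length divides ord_319(292)).
π_292 has 5 disjoint cycles with lengths [140, 140, 28, 10, 1] on {0,…,318}.
319 − 5 = 314 transpositions; sign(π) = (−1)^314 = +1.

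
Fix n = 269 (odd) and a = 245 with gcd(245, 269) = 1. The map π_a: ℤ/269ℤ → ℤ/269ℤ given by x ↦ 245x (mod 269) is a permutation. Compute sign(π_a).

Start at x=84: 84 → 136 → 233 → 57 → 246 → 14 → 202 → … (one orbit).
Cycle type of π: 134×2 + 1; total 3 cycles.
sign(π) = (−1)^{n − #cycles} = (−1)^{269−3} = (−1)^266 = +1.
Check: (245/269) = +1 by Zolotarev.

+1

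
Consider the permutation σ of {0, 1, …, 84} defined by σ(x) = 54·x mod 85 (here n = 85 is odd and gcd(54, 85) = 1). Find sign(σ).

Trace 66: π^k(66) = [66, 79, 16, 14, 76, 24, 21] for k=0..6.
8 cycles of lengths [16, 16, 16, 16, 16, 2, 2, 1].
sign(π) = (−1)^{n − #cycles} = (−1)^{85−8} = (−1)^77 = -1.

-1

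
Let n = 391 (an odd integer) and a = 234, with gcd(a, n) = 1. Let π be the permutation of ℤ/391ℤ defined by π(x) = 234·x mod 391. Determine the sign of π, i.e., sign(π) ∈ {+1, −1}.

+1

Trace 285: π^k(285) = [285, 220, 259, 1, 234, 16, 225] for k=0..6.
15 cycles of lengths [44, 44, 44, 44, 44, 44, 44, 44, 11, 11, 4, 4, 4, 4, 1].
n − c = 391 − 15 = 376; sign = (−1)^376 = +1.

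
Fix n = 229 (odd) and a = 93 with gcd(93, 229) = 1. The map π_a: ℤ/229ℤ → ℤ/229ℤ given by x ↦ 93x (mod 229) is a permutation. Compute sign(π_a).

Orbit of 207 under x↦93x: [207, 15, 21, 121, 32, 228, 136]… (length divides ord_229(93)).
Cycle lengths of π_93 on ℤ/229ℤ: [76, 76, 76, 1]; 4 cycles in total.
Σ(ℓ_i−1) = 229−4 = 225; sign = (−1)^225 = -1.
Via Zolotarev, sign(π_{93}) = (93|229) = -1.

-1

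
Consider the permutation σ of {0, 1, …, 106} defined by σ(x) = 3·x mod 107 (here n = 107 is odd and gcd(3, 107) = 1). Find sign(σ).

Start at x=40: 40 → 13 → 39 → 10 → 30 → 90 → 56 → … (one orbit).
Cycle lengths of π_3 on ℤ/107ℤ: [53, 53, 1]; 3 cycles in total.
Σ(ℓ_i−1) = 107−3 = 104; sign = (−1)^104 = +1.
(3|107)_J = +1 (Zolotarev's lemma cross-check).

+1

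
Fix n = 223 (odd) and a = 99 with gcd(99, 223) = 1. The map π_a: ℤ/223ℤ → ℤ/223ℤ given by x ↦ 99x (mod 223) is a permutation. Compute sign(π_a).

Start at x=28: 28 → 96 → 138 → 59 → 43 → 20 → 196 → … (one orbit).
2 cycles of lengths [222, 1].
sign(π) = (−1)^{n − #cycles} = (−1)^{223−2} = (−1)^221 = -1.
Check: (99/223) = -1 by Zolotarev.

-1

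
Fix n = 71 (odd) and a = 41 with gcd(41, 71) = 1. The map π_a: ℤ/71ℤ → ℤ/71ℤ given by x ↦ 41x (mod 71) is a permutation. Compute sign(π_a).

-1

Start at x=45: 45 → 70 → 30 → 23 → 20 → 39 → 37 → … (one orbit).
Cycle lengths of π_41 on ℤ/71ℤ: [14, 14, 14, 14, 14, 1]; 6 cycles in total.
6 cycles on 71: each ℓ→(−1)^(ℓ−1), product (−1)^65 = -1.
Via Zolotarev, sign(π_{41}) = (41|71) = -1.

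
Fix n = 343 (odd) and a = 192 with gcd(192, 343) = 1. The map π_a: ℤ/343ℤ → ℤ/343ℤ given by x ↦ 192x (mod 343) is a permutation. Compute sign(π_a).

-1

Trace 25: π^k(25) = [25, 341, 302, 17, 177, 27, 39] for k=0..6.
The orbit structure of x ↦ 192x mod 343: 4 orbits of sizes [294, 42, 6, 1].
sign(π) = (−1)^{n − #cycles} = (−1)^{343−4} = (−1)^339 = -1.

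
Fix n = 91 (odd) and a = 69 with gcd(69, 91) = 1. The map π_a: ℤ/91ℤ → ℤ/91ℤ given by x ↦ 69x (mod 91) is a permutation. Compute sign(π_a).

-1

Orbit of 69 under x↦69x: [69, 29, 90, 22, 62, 1]… (length divides ord_91(69)).
Cycle lengths of π_69 on ℤ/91ℤ: [6, 6, 6, 6, 6, 6, 6, 6, 6, 6, 6, 6, 6, 6, 2, 2, 2, 1]; 18 cycles in total.
sign(π) = (−1)^{n − #cycles} = (−1)^{91−18} = (−1)^73 = -1.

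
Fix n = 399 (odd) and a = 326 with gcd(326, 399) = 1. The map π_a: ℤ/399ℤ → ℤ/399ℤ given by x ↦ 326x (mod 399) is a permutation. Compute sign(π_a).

Start at x=50: 50 → 340 → 317 → 1 → 326 → 142 → 8 → … (one orbit).
Cycle type of π: 18×21 + 6×2 + 3×2 + 2 + 1; total 27 cycles.
With 27 cycles on 399 points, sign = (−1)^{399−27} = +1.
The Jacobi symbol (326|399) = +1 (Zolotarev) agrees.

+1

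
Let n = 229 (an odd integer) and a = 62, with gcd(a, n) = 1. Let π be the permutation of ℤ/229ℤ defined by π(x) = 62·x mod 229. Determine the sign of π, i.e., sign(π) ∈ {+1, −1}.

+1

Orbit of 58 under x↦62x: [58, 161, 135, 126, 26, 9, 100]… (length divides ord_229(62)).
Cycle type of π: 114×2 + 1; total 3 cycles.
n − c = 229 − 3 = 226; sign = (−1)^226 = +1.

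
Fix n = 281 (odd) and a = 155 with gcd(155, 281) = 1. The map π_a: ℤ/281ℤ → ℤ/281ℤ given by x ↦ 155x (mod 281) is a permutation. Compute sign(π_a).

Orbit of 79 under x↦155x: [79, 162, 101, 200, 90, 181, 236]… (length divides ord_281(155)).
The orbit structure of x ↦ 155x mod 281: 9 orbits of sizes [35, 35, 35, 35, 35, 35, 35, 35, 1].
Σ(ℓ_i−1) = 281−9 = 272; sign = (−1)^272 = +1.
Via Zolotarev, sign(π_{155}) = (155|281) = +1.

+1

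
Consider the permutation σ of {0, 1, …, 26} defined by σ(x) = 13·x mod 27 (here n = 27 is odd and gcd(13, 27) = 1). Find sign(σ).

Orbit of 16 under x↦13x: [16, 19, 4, 25, 1, 13, 7]… (length divides ord_27(13)).
Cycle type of π: 9×2 + 3×2 + 1×3; total 7 cycles.
With 7 cycles on 27 points, sign = (−1)^{27−7} = +1.
(13|27)_J = +1 (Zolotarev's lemma cross-check).

+1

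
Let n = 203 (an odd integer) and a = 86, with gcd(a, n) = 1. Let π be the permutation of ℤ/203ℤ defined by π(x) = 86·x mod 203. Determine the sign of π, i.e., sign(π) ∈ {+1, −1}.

Trace 144: π^k(144) = [144, 1, 86, 88, 57, 30] for k=0..5.
π_86 has 45 disjoint cycles with lengths [6, 6, 6, 6, 6, 6, 6, 6, 6, 6, 6, 6, 6, 6, 6, 6, 6, 6, 6, 6, 6, 6, 6, 6, 6, 6, 6, 6, 3, 3, 2, 2, 2, 2, 2, 2, 2, 2, 2, 2, 2, 2, 2, 2, 1] on {0,…,202}.
sign(π) = (−1)^{n − #cycles} = (−1)^{203−45} = (−1)^158 = +1.

+1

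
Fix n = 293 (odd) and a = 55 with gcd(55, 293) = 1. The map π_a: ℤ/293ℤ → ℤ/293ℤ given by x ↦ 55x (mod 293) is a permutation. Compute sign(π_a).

Orbit of 36 under x↦55x: [36, 222, 197, 287, 256, 16, 1]… (length divides ord_293(55)).
5 cycles of lengths [73, 73, 73, 73, 1].
sign(π) = (−1)^{n − #cycles} = (−1)^{293−5} = (−1)^288 = +1.

+1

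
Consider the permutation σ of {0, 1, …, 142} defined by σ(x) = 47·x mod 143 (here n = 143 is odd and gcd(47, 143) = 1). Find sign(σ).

-1

Trace 12: π^k(12) = [12, 135, 53, 60, 103, 122, 14] for k=0..6.
Decompose π into cycles: lengths [20, 20, 20, 20, 20, 20, 5, 5, 4, 4, 4, 1] (12 cycles, including the fixed point 0).
12 cycles on 143: each ℓ→(−1)^(ℓ−1), product (−1)^131 = -1.
Check: (47/143) = -1 by Zolotarev.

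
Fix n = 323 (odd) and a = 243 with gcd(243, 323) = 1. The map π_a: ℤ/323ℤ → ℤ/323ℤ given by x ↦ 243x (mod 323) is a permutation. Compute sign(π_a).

+1

Start at x=12: 12 → 9 → 249 → 106 → 241 → 100 → 75 → … (one orbit).
The orbit structure of x ↦ 243x mod 323: 5 orbits of sizes [144, 144, 18, 16, 1].
Σ(ℓ_i−1) = 323−5 = 318; sign = (−1)^318 = +1.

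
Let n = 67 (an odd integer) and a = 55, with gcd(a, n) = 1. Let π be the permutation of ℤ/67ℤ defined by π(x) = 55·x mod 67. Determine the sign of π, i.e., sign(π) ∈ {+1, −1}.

+1

Start at x=19: 19 → 40 → 56 → 65 → 24 → 47 → 39 → … (one orbit).
Cycle lengths of π_55 on ℤ/67ℤ: [33, 33, 1]; 3 cycles in total.
n − c = 67 − 3 = 64; sign = (−1)^64 = +1.
The Jacobi symbol (55|67) = +1 (Zolotarev) agrees.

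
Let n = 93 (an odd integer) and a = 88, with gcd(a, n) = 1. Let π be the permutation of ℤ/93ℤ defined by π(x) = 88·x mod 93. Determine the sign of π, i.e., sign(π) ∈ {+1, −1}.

Orbit of 1 under x↦88x: [1, 88, 25, 61, 67, 37]… (length divides ord_93(88)).
Cycle lengths of π_88 on ℤ/93ℤ: [6, 6, 6, 6, 6, 6, 6, 6, 6, 6, 6, 6, 6, 6, 6, 1, 1, 1]; 18 cycles in total.
93 − 18 = 75 transpositions; sign(π) = (−1)^75 = -1.

-1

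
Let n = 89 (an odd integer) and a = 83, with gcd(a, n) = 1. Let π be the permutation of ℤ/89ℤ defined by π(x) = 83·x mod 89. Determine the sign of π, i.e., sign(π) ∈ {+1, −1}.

Start at x=31: 31 → 81 → 48 → 68 → 37 → 45 → 86 → … (one orbit).
Cycle type of π: 88 + 1; total 2 cycles.
n − c = 89 − 2 = 87; sign = (−1)^87 = -1.

-1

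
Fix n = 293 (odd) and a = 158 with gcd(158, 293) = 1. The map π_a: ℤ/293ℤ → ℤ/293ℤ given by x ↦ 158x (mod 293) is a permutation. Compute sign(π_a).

+1

Orbit of 4 under x↦158x: [4, 46, 236, 77, 153, 148, 237]… (length divides ord_293(158)).
3 cycles of lengths [146, 146, 1].
n − c = 293 − 3 = 290; sign = (−1)^290 = +1.
Zolotarev: (158|293) = +1, matching the cycle-count sign.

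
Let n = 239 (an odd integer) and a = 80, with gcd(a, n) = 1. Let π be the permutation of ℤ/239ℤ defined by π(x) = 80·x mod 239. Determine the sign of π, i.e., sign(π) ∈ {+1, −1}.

+1

Orbit of 187 under x↦80x: [187, 142, 127, 122, 200, 226, 155]… (length divides ord_239(80)).
The orbit structure of x ↦ 80x mod 239: 3 orbits of sizes [119, 119, 1].
3 cycles on 239: each ℓ→(−1)^(ℓ−1), product (−1)^236 = +1.
Zolotarev: (80|239) = +1, matching the cycle-count sign.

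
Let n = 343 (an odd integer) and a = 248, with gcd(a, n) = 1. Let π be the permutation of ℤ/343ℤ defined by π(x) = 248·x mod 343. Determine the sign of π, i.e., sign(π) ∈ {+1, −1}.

Orbit of 25 under x↦248x: [25, 26, 274, 38, 163, 293, 291]… (length divides ord_343(248)).
Cycle type of π: 294 + 42 + 6 + 1; total 4 cycles.
sign(π) = (−1)^{n − #cycles} = (−1)^{343−4} = (−1)^339 = -1.

-1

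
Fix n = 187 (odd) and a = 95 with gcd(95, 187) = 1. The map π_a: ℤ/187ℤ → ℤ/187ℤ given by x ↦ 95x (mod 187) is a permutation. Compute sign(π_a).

Trace 4: π^k(4) = [4, 6, 9, 107, 67, 7, 104] for k=0..6.
5 cycles of lengths [80, 80, 16, 10, 1].
Σ(ℓ_i−1) = 187−5 = 182; sign = (−1)^182 = +1.
Via Zolotarev, sign(π_{95}) = (95|187) = +1.

+1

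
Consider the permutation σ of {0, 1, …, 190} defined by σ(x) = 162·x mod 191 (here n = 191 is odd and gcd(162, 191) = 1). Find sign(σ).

+1

Start at x=64: 64 → 54 → 153 → 147 → 130 → 50 → 78 → … (one orbit).
Decompose π into cycles: lengths [95, 95, 1] (3 cycles, including the fixed point 0).
sign(π) = (−1)^{n − #cycles} = (−1)^{191−3} = (−1)^188 = +1.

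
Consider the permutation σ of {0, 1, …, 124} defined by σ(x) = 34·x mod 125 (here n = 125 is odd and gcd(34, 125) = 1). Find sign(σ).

Start at x=11: 11 → 124 → 91 → 94 → 71 → 39 → 76 → … (one orbit).
Cycle type of π: 50×2 + 10×2 + 2×2 + 1; total 7 cycles.
Σ(ℓ_i−1) = 125−7 = 118; sign = (−1)^118 = +1.
Zolotarev: (34|125) = +1, matching the cycle-count sign.

+1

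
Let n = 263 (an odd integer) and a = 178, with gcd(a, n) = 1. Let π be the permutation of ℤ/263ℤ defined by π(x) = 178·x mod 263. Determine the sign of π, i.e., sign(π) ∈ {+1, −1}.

+1

Start at x=83: 83 → 46 → 35 → 181 → 132 → 89 → 62 → … (one orbit).
Cycle lengths of π_178 on ℤ/263ℤ: [131, 131, 1]; 3 cycles in total.
With 3 cycles on 263 points, sign = (−1)^{263−3} = +1.
(178|263)_J = +1 (Zolotarev's lemma cross-check).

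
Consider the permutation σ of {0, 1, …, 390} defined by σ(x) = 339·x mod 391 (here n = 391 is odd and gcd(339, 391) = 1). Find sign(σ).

-1

Trace 135: π^k(135) = [135, 18, 237, 188, 390, 52, 33] for k=0..6.
The orbit structure of x ↦ 339x mod 391: 26 orbits of sizes [22, 22, 22, 22, 22, 22, 22, 22, 22, 22, 22, 22, 22, 22, 22, 22, 22, 2, 2, 2, 2, 2, 2, 2, 2, 1].
Σ(ℓ_i−1) = 391−26 = 365; sign = (−1)^365 = -1.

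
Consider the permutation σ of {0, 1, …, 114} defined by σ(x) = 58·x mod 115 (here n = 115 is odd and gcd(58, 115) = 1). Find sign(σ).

-1

Trace 48: π^k(48) = [48, 24, 12, 6, 3, 59, 87] for k=0..6.
Cycle type of π: 44×2 + 11×2 + 4 + 1; total 6 cycles.
115 − 6 = 109 transpositions; sign(π) = (−1)^109 = -1.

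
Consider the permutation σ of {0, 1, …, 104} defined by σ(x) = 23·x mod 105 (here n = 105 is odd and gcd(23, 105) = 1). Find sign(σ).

Trace 4: π^k(4) = [4, 92, 16, 53, 64, 2, 46] for k=0..6.
15 cycles of lengths [12, 12, 12, 12, 12, 12, 6, 6, 4, 4, 4, 3, 3, 2, 1].
105 − 15 = 90 transpositions; sign(π) = (−1)^90 = +1.

+1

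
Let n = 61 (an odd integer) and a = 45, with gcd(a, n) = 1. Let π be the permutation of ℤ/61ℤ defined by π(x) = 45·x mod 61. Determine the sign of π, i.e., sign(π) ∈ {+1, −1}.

Orbit of 3 under x↦45x: [3, 13, 36, 34, 5, 42, 60]… (length divides ord_61(45)).
Decompose π into cycles: lengths [30, 30, 1] (3 cycles, including the fixed point 0).
61 − 3 = 58 transpositions; sign(π) = (−1)^58 = +1.
Check: (45/61) = +1 by Zolotarev.

+1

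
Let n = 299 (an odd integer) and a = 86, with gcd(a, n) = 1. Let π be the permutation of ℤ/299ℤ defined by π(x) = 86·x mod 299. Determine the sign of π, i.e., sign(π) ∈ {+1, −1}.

+1

Orbit of 1 under x↦86x: [1, 86, 220, 83, 261, 21, 12]… (length divides ord_299(86)).
The orbit structure of x ↦ 86x mod 299: 11 orbits of sizes [44, 44, 44, 44, 44, 44, 22, 4, 4, 4, 1].
n − c = 299 − 11 = 288; sign = (−1)^288 = +1.
The Jacobi symbol (86|299) = +1 (Zolotarev) agrees.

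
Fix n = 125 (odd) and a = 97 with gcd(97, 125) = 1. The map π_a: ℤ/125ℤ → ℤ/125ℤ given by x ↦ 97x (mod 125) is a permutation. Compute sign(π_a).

-1

Orbit of 31 under x↦97x: [31, 7, 54, 113, 86, 92, 49]… (length divides ord_125(97)).
Decompose π into cycles: lengths [100, 20, 4, 1] (4 cycles, including the fixed point 0).
With 4 cycles on 125 points, sign = (−1)^{125−4} = -1.
Zolotarev: (97|125) = -1, matching the cycle-count sign.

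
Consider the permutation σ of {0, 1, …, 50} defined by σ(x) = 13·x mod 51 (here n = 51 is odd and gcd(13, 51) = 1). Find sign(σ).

+1

Start at x=13: 13 → 16 → 4 → 1 → 13 (one orbit).
Decompose π into cycles: lengths [4, 4, 4, 4, 4, 4, 4, 4, 4, 4, 4, 4, 1, 1, 1] (15 cycles, including the fixed point 0).
sign(π) = (−1)^{n − #cycles} = (−1)^{51−15} = (−1)^36 = +1.
Check: (13/51) = +1 by Zolotarev.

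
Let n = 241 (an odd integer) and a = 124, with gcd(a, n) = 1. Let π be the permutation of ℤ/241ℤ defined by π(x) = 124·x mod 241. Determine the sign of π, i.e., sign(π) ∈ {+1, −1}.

Orbit of 111 under x↦124x: [111, 27, 215, 150, 43, 30, 105]… (length divides ord_241(124)).
4 cycles of lengths [80, 80, 80, 1].
With 4 cycles on 241 points, sign = (−1)^{241−4} = -1.

-1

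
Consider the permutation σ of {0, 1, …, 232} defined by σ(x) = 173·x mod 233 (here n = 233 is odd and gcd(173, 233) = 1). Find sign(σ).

Start at x=208: 208 → 102 → 171 → 225 → 14 → 92 → 72 → … (one orbit).
π_173 has 3 disjoint cycles with lengths [116, 116, 1] on {0,…,232}.
3 cycles on 233: each ℓ→(−1)^(ℓ−1), product (−1)^230 = +1.

+1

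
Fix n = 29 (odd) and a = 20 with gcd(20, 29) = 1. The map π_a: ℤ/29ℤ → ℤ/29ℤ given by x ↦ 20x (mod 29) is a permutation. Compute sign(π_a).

Trace 24: π^k(24) = [24, 16, 1, 20, 23, 25, 7] for k=0..6.
The orbit structure of x ↦ 20x mod 29: 5 orbits of sizes [7, 7, 7, 7, 1].
29 − 5 = 24 transpositions; sign(π) = (−1)^24 = +1.
Check: (20/29) = +1 by Zolotarev.

+1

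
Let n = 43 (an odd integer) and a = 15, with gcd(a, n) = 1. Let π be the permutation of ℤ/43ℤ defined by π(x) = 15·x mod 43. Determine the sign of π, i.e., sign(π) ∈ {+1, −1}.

Orbit of 21 under x↦15x: [21, 14, 38, 11, 36, 24, 16]… (length divides ord_43(15)).
Decompose π into cycles: lengths [21, 21, 1] (3 cycles, including the fixed point 0).
Σ(ℓ_i−1) = 43−3 = 40; sign = (−1)^40 = +1.
Via Zolotarev, sign(π_{15}) = (15|43) = +1.

+1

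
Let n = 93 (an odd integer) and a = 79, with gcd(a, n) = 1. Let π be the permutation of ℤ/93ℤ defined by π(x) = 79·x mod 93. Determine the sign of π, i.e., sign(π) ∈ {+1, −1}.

Trace 58: π^k(58) = [58, 25, 22, 64, 34, 82, 61] for k=0..6.
π_79 has 6 disjoint cycles with lengths [30, 30, 30, 1, 1, 1] on {0,…,92}.
sign(π) = (−1)^{n − #cycles} = (−1)^{93−6} = (−1)^87 = -1.
Zolotarev: (79|93) = -1, matching the cycle-count sign.

-1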